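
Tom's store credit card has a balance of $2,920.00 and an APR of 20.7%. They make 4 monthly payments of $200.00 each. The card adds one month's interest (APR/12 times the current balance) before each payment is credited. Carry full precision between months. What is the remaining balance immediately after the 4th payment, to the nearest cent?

$2,305.81

Monthly rate r = 20.7%/12 = 1.725% = 0.01725.
Each month: B ← B·(1+r) − $200.00.
Month 1: interest $50.37; balance after payment $2,770.37.
Month 2: interest $47.79; balance after payment $2,618.16.
Month 3: interest $45.16; balance after payment $2,463.32.
Month 4: interest $42.49; balance after payment $2,305.81.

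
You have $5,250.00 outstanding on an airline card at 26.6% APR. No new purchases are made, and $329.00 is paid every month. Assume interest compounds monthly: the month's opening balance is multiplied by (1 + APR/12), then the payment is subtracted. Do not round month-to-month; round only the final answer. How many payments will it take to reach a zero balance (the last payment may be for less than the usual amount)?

20 months

Monthly rate r = 26.6%/12 = 2.21667% = 0.0221667.
Recurrence: B ← B·(1+r) − $329.00.
Month 1: interest $116.38; balance after payment $5,037.38.
Month 2: interest $111.66; balance after payment $4,820.04.
Closed form: n = −ln(1 − rB₀/P)/ln(1+r) = −ln(0.64628)/ln(1.02217) ≈ 19.910, so the balance reaches zero during payment 20.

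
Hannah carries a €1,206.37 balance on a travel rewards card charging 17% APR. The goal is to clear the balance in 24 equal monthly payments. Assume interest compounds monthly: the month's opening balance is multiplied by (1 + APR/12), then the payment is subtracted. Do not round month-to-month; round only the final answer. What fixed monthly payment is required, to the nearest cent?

Monthly rate r = 17%/12 = 1.41667% = 0.0141667.
Level-payment amortization: P = B₀·r / (1 − (1+r)^(−n)) = 1206.37·0.0141667 / (1 − 1.01417^(−24)).
Denominator 1 − (1+r)^(−24) = 0.286529489.
P = 17.0902 / 0.286529489 ≈ 59.65.

€59.65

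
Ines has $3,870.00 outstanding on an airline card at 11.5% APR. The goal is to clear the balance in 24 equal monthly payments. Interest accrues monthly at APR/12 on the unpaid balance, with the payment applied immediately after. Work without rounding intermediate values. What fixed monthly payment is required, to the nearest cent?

Monthly rate r = 11.5%/12 = 0.958333% = 0.00958333.
Level-payment amortization: P = B₀·r / (1 − (1+r)^(−n)) = 3870.00·0.00958333 / (1 − 1.00958^(−24)).
Denominator 1 − (1+r)^(−24) = 0.204595833.
P = 37.0875 / 0.204595833 ≈ 181.27.

$181.27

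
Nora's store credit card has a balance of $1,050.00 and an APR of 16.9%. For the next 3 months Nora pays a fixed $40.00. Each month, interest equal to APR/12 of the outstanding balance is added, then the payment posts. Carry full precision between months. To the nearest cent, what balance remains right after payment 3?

Monthly rate r = 16.9%/12 = 1.40833% = 0.0140833.
Each month: B ← B·(1+r) − $40.00.
Month 1: interest $14.79; balance after payment $1,024.79.
Month 2: interest $14.43; balance after payment $999.22.
Month 3: interest $14.07; balance after payment $973.29.

$973.29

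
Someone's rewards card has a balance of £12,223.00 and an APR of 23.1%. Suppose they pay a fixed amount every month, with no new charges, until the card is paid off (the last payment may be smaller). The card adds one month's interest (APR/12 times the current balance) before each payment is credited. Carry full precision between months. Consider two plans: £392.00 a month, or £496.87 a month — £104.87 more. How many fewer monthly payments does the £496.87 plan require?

15 fewer payments

Monthly rate r = 23.1%/12 = 1.925% = 0.01925.
At £392.00/mo: n = ⌈−ln(1 − rB₀/P)/ln(1+r)⌉ = 49 payments (last £34.50); total interest = total paid − £12,223.00 = £6,627.50.
At £496.87/mo: 34 payments (last £323.84); total interest £4,497.55.
Payments saved = 49 − 34 = 15.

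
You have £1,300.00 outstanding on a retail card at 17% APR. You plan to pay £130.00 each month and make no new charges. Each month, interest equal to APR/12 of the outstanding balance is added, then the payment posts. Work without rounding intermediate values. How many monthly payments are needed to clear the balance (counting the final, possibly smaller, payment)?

Monthly rate r = 17%/12 = 1.41667% = 0.0141667.
Recurrence: B ← B·(1+r) − £130.00.
Month 1: interest £18.42; balance after payment £1,188.42.
Month 2: interest £16.84; balance after payment £1,075.25.
Closed form: n = −ln(1 − rB₀/P)/ln(1+r) = −ln(0.85833)/ln(1.01417) ≈ 10.859, so the balance reaches zero during payment 11.

11 payments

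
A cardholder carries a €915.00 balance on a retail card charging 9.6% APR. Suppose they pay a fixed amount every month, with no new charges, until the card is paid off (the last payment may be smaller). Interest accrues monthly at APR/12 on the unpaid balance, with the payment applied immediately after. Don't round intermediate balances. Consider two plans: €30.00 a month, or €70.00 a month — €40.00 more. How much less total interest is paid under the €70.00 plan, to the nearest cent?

Monthly rate r = 9.6%/12 = 0.8% = 0.008.
At €30.00/mo: n = ⌈−ln(1 − rB₀/P)/ln(1+r)⌉ = 36 payments (last €3.13); total interest = total paid − €915.00 = €138.13.
At €70.00/mo: 14 payments (last €60.36); total interest €55.36.
Interest saved = €138.13 − €55.36 = €82.77.

€82.77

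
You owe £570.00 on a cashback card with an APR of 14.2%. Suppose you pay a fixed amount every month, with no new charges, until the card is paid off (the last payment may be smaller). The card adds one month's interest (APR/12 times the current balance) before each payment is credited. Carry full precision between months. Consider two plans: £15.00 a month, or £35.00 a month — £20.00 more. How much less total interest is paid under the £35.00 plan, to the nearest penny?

£124.58

Monthly rate r = 14.2%/12 = 1.18333% = 0.0118333.
At £15.00/mo: n = ⌈−ln(1 − rB₀/P)/ln(1+r)⌉ = 51 payments (last £11.54); total interest = total paid − £570.00 = £191.54.
At £35.00/mo: 19 payments (last £6.96); total interest £66.96.
Interest saved = £191.54 − £66.96 = £124.58.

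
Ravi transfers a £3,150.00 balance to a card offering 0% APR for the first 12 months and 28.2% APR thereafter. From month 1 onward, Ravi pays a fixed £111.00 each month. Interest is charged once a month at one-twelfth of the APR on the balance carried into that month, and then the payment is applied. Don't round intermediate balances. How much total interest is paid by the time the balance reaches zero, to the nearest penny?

£504.33

Promo months 1–12 at r₀ = 0%/12 = 0; months 13+ at r₁ = 28.2%/12 = 0.0235.
After month 12 (no interest yet): B = £3,150.00 − 12·£111.00 = £1,818.00.
Then at r₁ with £111.00/mo: n₂ = −ln(1 − r₁·B/P)/ln(1+r₁) ≈ 20.92 → 21 more payments.
Total paid = 32·£111.00 + £102.33 = £3,654.33; interest = £3,654.33 − £3,150.00 = £504.33.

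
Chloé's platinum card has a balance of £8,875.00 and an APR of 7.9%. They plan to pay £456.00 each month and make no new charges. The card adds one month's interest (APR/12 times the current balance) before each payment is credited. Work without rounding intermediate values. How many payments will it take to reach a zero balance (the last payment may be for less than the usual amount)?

Monthly rate r = 7.9%/12 = 0.658333% = 0.00658333.
Recurrence: B ← B·(1+r) − £456.00.
Month 1: interest £58.43; balance after payment £8,477.43.
Month 2: interest £55.81; balance after payment £8,077.24.
Closed form: n = −ln(1 − rB₀/P)/ln(1+r) = −ln(0.87187)/ln(1.00658) ≈ 20.896, so the balance reaches zero during payment 21.

21 months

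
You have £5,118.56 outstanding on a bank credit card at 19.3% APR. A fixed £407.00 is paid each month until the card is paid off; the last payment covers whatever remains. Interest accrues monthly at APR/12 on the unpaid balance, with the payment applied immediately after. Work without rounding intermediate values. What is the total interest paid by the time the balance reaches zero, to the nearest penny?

Monthly rate r = 19.3%/12 = 1.60833% = 0.0160833.
Payoff takes n = ⌈−ln(1 − rB₀/P)/ln(1+r)⌉ = ⌈14.164⌉ = 15 payments; the last is £66.99.
Total paid = 14·£407.00 + £66.99 = £5,764.99.
Total interest = total paid − principal = £5,764.99 − £5,118.56 = £646.43.

£646.43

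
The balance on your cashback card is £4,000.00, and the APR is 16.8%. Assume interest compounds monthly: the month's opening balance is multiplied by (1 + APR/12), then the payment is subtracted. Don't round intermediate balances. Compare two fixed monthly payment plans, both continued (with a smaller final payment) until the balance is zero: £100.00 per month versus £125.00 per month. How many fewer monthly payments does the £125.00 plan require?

Monthly rate r = 16.8%/12 = 1.4% = 0.014.
At £100.00/mo: n = ⌈−ln(1 − rB₀/P)/ln(1+r)⌉ = 60 payments (last £5.13); total interest = total paid − £4,000.00 = £1,905.13.
At £125.00/mo: 43 payments (last £92.64); total interest £1,342.64.
Payments saved = 60 − 43 = 17.

17 fewer payments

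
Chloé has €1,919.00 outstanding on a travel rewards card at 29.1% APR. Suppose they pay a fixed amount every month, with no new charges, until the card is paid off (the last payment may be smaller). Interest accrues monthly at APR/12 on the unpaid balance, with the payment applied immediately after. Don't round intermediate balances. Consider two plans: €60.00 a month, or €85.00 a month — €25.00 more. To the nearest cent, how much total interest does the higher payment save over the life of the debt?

€929.11

Monthly rate r = 29.1%/12 = 2.425% = 0.02425.
At €60.00/mo: n = ⌈−ln(1 − rB₀/P)/ln(1+r)⌉ = 63 payments (last €22.07); total interest = total paid − €1,919.00 = €1,823.07.
At €85.00/mo: 34 payments (last €7.96); total interest €893.96.
Interest saved = €1,823.07 − €893.96 = €929.11.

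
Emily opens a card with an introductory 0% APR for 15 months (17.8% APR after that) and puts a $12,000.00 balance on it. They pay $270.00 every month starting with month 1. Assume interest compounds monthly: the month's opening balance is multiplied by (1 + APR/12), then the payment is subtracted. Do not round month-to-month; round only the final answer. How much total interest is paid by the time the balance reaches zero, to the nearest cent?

$2,576.30

Promo months 1–15 at r₀ = 0%/12 = 0; months 16+ at r₁ = 17.8%/12 = 0.0148333.
After month 15 (no interest yet): B = $12,000.00 − 15·$270.00 = $7,950.00.
Then at r₁ with $270.00/mo: n₂ = −ln(1 − r₁·B/P)/ln(1+r₁) ≈ 38.99 → 39 more payments.
Total paid = 53·$270.00 + $266.30 = $14,576.30; interest = $14,576.30 − $12,000.00 = $2,576.30.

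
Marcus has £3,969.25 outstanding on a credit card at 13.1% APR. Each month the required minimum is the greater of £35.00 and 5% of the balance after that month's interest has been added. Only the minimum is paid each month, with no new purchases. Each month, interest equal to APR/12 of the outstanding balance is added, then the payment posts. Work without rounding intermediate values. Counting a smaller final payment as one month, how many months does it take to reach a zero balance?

66 months

Monthly rate r = 13.1%/12 = 1.09167% = 0.0109167.
While 5% of the post-interest balance exceeds £35.00, each month B ← (B·(1+r))·(1 − 0.05), i.e. B shrinks by the factor (1+r)·0.95 = 0.96037.
This holds for months 1–44. Entering month 45 the balance is £669.92; 5% of the post-interest balance is now below £35.00, so the flat £35.00 minimum applies from here.
From month 45 a fixed £35.00 at rate r clears £669.92 in 22 more payments. Total: 44 + 22 = 66 months.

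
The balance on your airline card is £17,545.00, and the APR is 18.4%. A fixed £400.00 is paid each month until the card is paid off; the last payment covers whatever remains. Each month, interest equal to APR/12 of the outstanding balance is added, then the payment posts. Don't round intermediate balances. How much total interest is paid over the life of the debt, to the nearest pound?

Monthly rate r = 18.4%/12 = 1.53333% = 0.0153333.
Payoff takes n = ⌈−ln(1 − rB₀/P)/ln(1+r)⌉ = ⌈73.368⌉ = 74 payments; the last is £148.09.
Total paid = 73·£400.00 + £148.09 = £29,348.09.
Total interest = total paid − principal = £29,348.09 − £17,545.00 = £11,803.09.

£11,803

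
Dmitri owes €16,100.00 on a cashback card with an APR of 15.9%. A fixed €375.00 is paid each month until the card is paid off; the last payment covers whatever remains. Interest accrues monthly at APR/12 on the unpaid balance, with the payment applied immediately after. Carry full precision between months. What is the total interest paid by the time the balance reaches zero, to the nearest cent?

Monthly rate r = 15.9%/12 = 1.325% = 0.01325.
Payoff takes n = ⌈−ln(1 − rB₀/P)/ln(1+r)⌉ = ⌈63.917⌉ = 64 payments; the last is €344.04.
Total paid = 63·€375.00 + €344.04 = €23,969.04.
Total interest = total paid − principal = €23,969.04 − €16,100.00 = €7,869.04.

€7,869.04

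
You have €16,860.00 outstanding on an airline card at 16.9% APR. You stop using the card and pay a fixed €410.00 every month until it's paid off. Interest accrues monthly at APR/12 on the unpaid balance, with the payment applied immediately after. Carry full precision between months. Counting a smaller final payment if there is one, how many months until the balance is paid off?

Monthly rate r = 16.9%/12 = 1.40833% = 0.0140833.
Recurrence: B ← B·(1+r) − €410.00.
Month 1: interest €237.44; balance after payment €16,687.44.
Month 2: interest €235.01; balance after payment €16,512.46.
Closed form: n = −ln(1 − rB₀/P)/ln(1+r) = −ln(0.42087)/ln(1.01408) ≈ 61.883, so the balance reaches zero during payment 62.

62 payments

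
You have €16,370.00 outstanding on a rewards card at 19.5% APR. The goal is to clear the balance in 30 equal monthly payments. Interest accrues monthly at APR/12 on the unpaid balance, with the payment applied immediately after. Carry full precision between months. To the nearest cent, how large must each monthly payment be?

Monthly rate r = 19.5%/12 = 1.625% = 0.01625.
Level-payment amortization: P = B₀·r / (1 − (1+r)^(−n)) = 16370.00·0.01625 / (1 − 1.01625^(−30)).
Denominator 1 − (1+r)^(−30) = 0.38342879.
P = 266.012 / 0.38342879 ≈ 693.77.

€693.77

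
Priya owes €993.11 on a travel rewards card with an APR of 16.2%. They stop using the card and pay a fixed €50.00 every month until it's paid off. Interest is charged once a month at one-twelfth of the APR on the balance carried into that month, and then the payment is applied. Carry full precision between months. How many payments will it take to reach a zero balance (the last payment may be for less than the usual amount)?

24 months

Monthly rate r = 16.2%/12 = 1.35% = 0.0135.
Recurrence: B ← B·(1+r) − €50.00.
Month 1: interest €13.41; balance after payment €956.52.
Month 2: interest €12.91; balance after payment €919.43.
Closed form: n = −ln(1 − rB₀/P)/ln(1+r) = −ln(0.73186)/ln(1.0135) ≈ 23.279, so the balance reaches zero during payment 24.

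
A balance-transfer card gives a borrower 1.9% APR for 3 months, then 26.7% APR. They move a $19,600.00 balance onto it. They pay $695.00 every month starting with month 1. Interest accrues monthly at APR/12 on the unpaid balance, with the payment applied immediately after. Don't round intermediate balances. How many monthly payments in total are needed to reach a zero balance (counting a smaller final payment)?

41 payments

Promo months 1–3 at r₀ = 1.9%/12 = 0.00158333; months 4+ at r₁ = 26.7%/12 = 0.02225.
After month 3: iterate B ← B·(1+r₀) − $695.00 for 3 months → $17,604.94.
Then at r₁ with $695.00/mo: n₂ = −ln(1 − r₁·B/P)/ln(1+r₁) ≈ 37.68 → 38 more payments.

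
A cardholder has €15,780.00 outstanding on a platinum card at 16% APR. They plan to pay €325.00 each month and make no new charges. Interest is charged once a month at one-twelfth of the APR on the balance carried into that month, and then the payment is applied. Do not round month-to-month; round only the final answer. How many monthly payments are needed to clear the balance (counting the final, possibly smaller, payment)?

79 payments

Monthly rate r = 16%/12 = 1.33333% = 0.0133333.
Recurrence: B ← B·(1+r) − €325.00.
Month 1: interest €210.40; balance after payment €15,665.40.
Month 2: interest €208.87; balance after payment €15,549.27.
Closed form: n = −ln(1 − rB₀/P)/ln(1+r) = −ln(0.35262)/ln(1.01333) ≈ 78.698, so the balance reaches zero during payment 79.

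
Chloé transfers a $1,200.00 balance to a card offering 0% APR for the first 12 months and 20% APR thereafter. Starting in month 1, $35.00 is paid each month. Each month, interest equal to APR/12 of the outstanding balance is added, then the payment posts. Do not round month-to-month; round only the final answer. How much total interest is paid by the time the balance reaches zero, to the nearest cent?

Promo months 1–12 at r₀ = 0%/12 = 0; months 13+ at r₁ = 20%/12 = 0.0166667.
After month 12 (no interest yet): B = $1,200.00 − 12·$35.00 = $780.00.
Then at r₁ with $35.00/mo: n₂ = −ln(1 − r₁·B/P)/ln(1+r₁) ≈ 28.09 → 29 more payments.
Total paid = 40·$35.00 + $3.17 = $1,403.17; interest = $1,403.17 − $1,200.00 = $203.17.

$203.17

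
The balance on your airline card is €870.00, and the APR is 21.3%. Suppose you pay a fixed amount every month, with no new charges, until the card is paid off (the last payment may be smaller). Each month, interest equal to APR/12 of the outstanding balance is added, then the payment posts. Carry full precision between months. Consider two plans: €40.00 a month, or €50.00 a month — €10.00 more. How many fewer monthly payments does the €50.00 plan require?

7 fewer payments

Monthly rate r = 21.3%/12 = 1.775% = 0.01775.
At €40.00/mo: n = ⌈−ln(1 − rB₀/P)/ln(1+r)⌉ = 28 payments (last €29.21); total interest = total paid − €870.00 = €239.21.
At €50.00/mo: 21 payments (last €49.77); total interest €179.77.
Payments saved = 28 − 21 = 7.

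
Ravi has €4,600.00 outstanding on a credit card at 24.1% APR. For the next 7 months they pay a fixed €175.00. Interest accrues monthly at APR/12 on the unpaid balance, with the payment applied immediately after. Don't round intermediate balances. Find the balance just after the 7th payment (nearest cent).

Monthly rate r = 24.1%/12 = 2.00833% = 0.0200833.
Each month: B ← B·(1+r) − €175.00.
Month 1: interest €92.38; balance after payment €4,517.38.
Month 2: interest €90.72; balance after payment €4,433.11.
Month 3: interest €89.03; balance after payment €4,347.14.
Month 4: interest €87.31; balance after payment €4,259.44.
Month 5: interest €85.54; balance after payment €4,169.99.
Month 6: interest €83.75; balance after payment €4,078.74.
Month 7: interest €81.91; balance after payment €3,985.65.

€3,985.65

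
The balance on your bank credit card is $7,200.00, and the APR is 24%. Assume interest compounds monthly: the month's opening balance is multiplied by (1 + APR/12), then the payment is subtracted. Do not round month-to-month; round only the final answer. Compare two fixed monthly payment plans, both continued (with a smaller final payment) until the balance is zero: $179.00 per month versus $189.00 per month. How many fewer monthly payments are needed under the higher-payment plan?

Monthly rate r = 24%/12 = 2% = 0.02.
At $179.00/mo: n = ⌈−ln(1 − rB₀/P)/ln(1+r)⌉ = 83 payments (last $74.75); total interest = total paid − $7,200.00 = $7,552.75.
At $189.00/mo: 73 payments (last $89.18); total interest $6,497.18.
Payments saved = 83 − 73 = 10.

10 fewer payments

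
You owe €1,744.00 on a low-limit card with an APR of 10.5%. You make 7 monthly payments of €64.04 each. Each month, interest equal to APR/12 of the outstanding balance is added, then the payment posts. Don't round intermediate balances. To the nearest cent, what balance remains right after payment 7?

€1,393.44

Monthly rate r = 10.5%/12 = 0.875% = 0.00875.
Each month: B ← B·(1+r) − €64.04.
Month 1: interest €15.26; balance after payment €1,695.22.
Month 2: interest €14.83; balance after payment €1,646.01.
Month 3: interest €14.40; balance after payment €1,596.38.
Month 4: interest €13.97; balance after payment €1,546.30.
Month 5: interest €13.53; balance after payment €1,495.79.
Month 6: interest €13.09; balance after payment €1,444.84.
Month 7: interest €12.64; balance after payment €1,393.44.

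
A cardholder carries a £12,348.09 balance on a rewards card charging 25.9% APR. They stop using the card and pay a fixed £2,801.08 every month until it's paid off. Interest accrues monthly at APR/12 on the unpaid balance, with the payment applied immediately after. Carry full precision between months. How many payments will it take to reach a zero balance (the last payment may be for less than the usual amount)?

5 months

Monthly rate r = 25.9%/12 = 2.15833% = 0.0215833.
Recurrence: B ← B·(1+r) − £2,801.08.
Month 1: interest £266.51; balance after payment £9,813.52.
Month 2: interest £211.81; balance after payment £7,224.25.
Month 3: interest £155.92; balance after payment £4,579.09.
Month 4: interest £98.83; balance after payment £1,876.85.
Month 5: interest £40.51; balance after payment £0.00.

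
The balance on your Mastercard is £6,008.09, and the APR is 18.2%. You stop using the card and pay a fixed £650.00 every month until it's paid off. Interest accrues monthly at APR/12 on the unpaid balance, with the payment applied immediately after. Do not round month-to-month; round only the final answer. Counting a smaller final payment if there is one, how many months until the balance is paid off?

11 months

Monthly rate r = 18.2%/12 = 1.51667% = 0.0151667.
Recurrence: B ← B·(1+r) − £650.00.
Month 1: interest £91.12; balance after payment £5,449.21.
Month 2: interest £82.65; balance after payment £4,881.86.
Closed form: n = −ln(1 − rB₀/P)/ln(1+r) = −ln(0.85981)/ln(1.01517) ≈ 10.034, so the balance reaches zero during payment 11.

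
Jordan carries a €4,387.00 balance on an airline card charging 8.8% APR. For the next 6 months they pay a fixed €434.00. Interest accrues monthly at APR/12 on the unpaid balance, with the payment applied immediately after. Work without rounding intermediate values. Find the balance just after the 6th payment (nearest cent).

€1,931.39

Monthly rate r = 8.8%/12 = 0.733333% = 0.00733333.
Each month: B ← B·(1+r) − €434.00.
Month 1: interest €32.17; balance after payment €3,985.17.
Month 2: interest €29.22; balance after payment €3,580.40.
Month 3: interest €26.26; balance after payment €3,172.65.
Month 4: interest €23.27; balance after payment €2,761.92.
Month 5: interest €20.25; balance after payment €2,348.17.
Month 6: interest €17.22; balance after payment €1,931.39.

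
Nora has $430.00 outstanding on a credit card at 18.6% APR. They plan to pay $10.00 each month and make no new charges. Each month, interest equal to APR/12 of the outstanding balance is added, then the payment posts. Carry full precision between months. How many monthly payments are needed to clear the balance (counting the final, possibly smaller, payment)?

72 months

Monthly rate r = 18.6%/12 = 1.55% = 0.0155.
Recurrence: B ← B·(1+r) − $10.00.
Month 1: interest $6.67; balance after payment $426.67.
Month 2: interest $6.61; balance after payment $423.28.
Closed form: n = −ln(1 − rB₀/P)/ln(1+r) = −ln(0.3335)/ln(1.0155) ≈ 71.394, so the balance reaches zero during payment 72.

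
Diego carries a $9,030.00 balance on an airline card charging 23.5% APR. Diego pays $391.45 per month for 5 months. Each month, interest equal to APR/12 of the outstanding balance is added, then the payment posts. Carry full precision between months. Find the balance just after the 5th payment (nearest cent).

$7,914.08

Monthly rate r = 23.5%/12 = 1.95833% = 0.0195833.
Each month: B ← B·(1+r) − $391.45.
Month 1: interest $176.84; balance after payment $8,815.39.
Month 2: interest $172.63; balance after payment $8,596.57.
Month 3: interest $168.35; balance after payment $8,373.47.
Month 4: interest $163.98; balance after payment $8,146.00.
Month 5: interest $159.53; balance after payment $7,914.08.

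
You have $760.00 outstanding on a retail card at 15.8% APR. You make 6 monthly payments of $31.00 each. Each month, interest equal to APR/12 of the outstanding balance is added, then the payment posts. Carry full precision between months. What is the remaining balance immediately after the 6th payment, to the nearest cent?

Monthly rate r = 15.8%/12 = 1.31667% = 0.0131667.
Each month: B ← B·(1+r) − $31.00.
Month 1: interest $10.01; balance after payment $739.01.
Month 2: interest $9.73; balance after payment $717.74.
Month 3: interest $9.45; balance after payment $696.19.
Month 4: interest $9.17; balance after payment $674.35.
Month 5: interest $8.88; balance after payment $652.23.
Month 6: interest $8.59; balance after payment $629.82.

$629.82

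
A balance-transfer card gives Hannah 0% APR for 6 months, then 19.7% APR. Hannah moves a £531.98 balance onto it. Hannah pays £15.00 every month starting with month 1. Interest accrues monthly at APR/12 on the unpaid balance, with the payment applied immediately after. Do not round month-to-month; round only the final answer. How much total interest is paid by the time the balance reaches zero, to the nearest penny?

Promo months 1–6 at r₀ = 0%/12 = 0; months 7+ at r₁ = 19.7%/12 = 0.0164167.
After month 6 (no interest yet): B = £531.98 − 6·£15.00 = £441.98.
Then at r₁ with £15.00/mo: n₂ = −ln(1 − r₁·B/P)/ln(1+r₁) ≈ 40.60 → 41 more payments.
Total paid = 46·£15.00 + £9.03 = £699.03; interest = £699.03 − £531.98 = £167.05.

£167.05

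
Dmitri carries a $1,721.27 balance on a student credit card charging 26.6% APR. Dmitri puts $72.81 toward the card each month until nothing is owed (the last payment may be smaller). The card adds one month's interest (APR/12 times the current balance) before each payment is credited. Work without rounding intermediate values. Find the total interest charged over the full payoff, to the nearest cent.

Monthly rate r = 26.6%/12 = 2.21667% = 0.0221667.
Payoff takes n = ⌈−ln(1 − rB₀/P)/ln(1+r)⌉ = ⌈33.862⌉ = 34 payments; the last is $62.85.
Total paid = 33·$72.81 + $62.85 = $2,465.58.
Total interest = total paid − principal = $2,465.58 − $1,721.27 = $744.31.

$744.31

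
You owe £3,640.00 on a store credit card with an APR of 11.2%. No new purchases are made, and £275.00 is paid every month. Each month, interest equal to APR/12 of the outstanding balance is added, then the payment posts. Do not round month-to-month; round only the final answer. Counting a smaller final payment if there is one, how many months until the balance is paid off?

Monthly rate r = 11.2%/12 = 0.933333% = 0.00933333.
Recurrence: B ← B·(1+r) − £275.00.
Month 1: interest £33.97; balance after payment £3,398.97.
Month 2: interest £31.72; balance after payment £3,155.70.
Closed form: n = −ln(1 − rB₀/P)/ln(1+r) = −ln(0.87646)/ln(1.00933) ≈ 14.194, so the balance reaches zero during payment 15.

15 months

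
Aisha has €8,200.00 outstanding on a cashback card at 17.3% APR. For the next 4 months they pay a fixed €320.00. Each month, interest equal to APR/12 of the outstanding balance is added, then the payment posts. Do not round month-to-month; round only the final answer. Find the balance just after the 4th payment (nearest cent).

€7,375.24

Monthly rate r = 17.3%/12 = 1.44167% = 0.0144167.
Each month: B ← B·(1+r) − €320.00.
Month 1: interest €118.22; balance after payment €7,998.22.
Month 2: interest €115.31; balance after payment €7,793.52.
Month 3: interest €112.36; balance after payment €7,585.88.
Month 4: interest €109.36; balance after payment €7,375.24.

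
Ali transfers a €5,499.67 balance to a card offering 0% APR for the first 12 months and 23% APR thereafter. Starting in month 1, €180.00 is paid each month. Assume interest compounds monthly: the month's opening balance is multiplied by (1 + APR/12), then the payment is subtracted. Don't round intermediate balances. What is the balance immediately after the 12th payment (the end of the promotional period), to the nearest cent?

Promo months 1–12 at r₀ = 0%/12 = 0; months 13+ at r₁ = 23%/12 = 0.0191667.
After month 12 (no interest yet): B = €5,499.67 − 12·€180.00 = €3,339.67.

€3,339.67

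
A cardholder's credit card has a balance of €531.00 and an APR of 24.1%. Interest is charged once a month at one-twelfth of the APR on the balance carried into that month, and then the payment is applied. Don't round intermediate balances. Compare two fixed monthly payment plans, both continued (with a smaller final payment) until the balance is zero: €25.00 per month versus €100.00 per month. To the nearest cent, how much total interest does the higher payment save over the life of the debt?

€131.86

Monthly rate r = 24.1%/12 = 2.00833% = 0.0200833.
At €25.00/mo: n = ⌈−ln(1 − rB₀/P)/ln(1+r)⌉ = 28 payments (last €24.20); total interest = total paid − €531.00 = €168.20.
At €100.00/mo: 6 payments (last €67.34); total interest €36.34.
Interest saved = €168.20 − €36.34 = €131.86.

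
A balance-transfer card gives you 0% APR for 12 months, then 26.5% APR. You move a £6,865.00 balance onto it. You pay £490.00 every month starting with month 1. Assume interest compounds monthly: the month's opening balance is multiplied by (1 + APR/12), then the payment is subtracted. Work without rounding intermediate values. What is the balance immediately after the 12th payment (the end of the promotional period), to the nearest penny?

£985.00

Promo months 1–12 at r₀ = 0%/12 = 0; months 13+ at r₁ = 26.5%/12 = 0.0220833.
After month 12 (no interest yet): B = £6,865.00 − 12·£490.00 = £985.00.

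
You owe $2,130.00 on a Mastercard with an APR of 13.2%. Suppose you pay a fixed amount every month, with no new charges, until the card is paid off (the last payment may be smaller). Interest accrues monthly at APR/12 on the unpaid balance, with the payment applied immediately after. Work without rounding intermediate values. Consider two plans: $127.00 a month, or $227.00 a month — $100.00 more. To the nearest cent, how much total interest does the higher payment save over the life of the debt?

Monthly rate r = 13.2%/12 = 1.1% = 0.011.
At $127.00/mo: n = ⌈−ln(1 − rB₀/P)/ln(1+r)⌉ = 19 payments (last $81.66); total interest = total paid − $2,130.00 = $237.66.
At $227.00/mo: 10 payments (last $217.52); total interest $130.52.
Interest saved = $237.66 − $130.52 = $107.14.

$107.14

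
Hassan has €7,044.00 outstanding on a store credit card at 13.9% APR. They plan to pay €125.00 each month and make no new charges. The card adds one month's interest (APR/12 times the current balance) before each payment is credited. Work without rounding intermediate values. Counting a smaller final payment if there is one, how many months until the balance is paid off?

Monthly rate r = 13.9%/12 = 1.15833% = 0.0115833.
Recurrence: B ← B·(1+r) − €125.00.
Month 1: interest €81.59; balance after payment €7,000.59.
Month 2: interest €81.09; balance after payment €6,956.68.
Closed form: n = −ln(1 − rB₀/P)/ln(1+r) = −ln(0.34726)/ln(1.01158) ≈ 91.839, so the balance reaches zero during payment 92.

92 months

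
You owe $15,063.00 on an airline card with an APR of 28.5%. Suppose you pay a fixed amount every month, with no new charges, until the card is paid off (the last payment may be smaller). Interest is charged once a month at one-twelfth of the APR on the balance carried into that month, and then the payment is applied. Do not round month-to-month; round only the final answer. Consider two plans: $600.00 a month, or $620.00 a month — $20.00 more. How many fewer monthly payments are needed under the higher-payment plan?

2 fewer payments

Monthly rate r = 28.5%/12 = 2.375% = 0.02375.
At $600.00/mo: n = ⌈−ln(1 − rB₀/P)/ln(1+r)⌉ = 39 payments (last $384.91); total interest = total paid − $15,063.00 = $8,121.91.
At $620.00/mo: 37 payments (last $408.47); total interest $7,665.47.
Payments saved = 39 − 37 = 2.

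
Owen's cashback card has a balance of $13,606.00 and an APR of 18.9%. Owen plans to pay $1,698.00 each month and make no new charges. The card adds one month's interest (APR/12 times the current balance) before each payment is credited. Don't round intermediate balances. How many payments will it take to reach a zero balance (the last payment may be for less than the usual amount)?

9 payments

Monthly rate r = 18.9%/12 = 1.575% = 0.01575.
Recurrence: B ← B·(1+r) − $1,698.00.
Month 1: interest $214.29; balance after payment $12,122.29.
Month 2: interest $190.93; balance after payment $10,615.22.
Closed form: n = −ln(1 − rB₀/P)/ln(1+r) = −ln(0.8738)/ln(1.01575) ≈ 8.633, so the balance reaches zero during payment 9.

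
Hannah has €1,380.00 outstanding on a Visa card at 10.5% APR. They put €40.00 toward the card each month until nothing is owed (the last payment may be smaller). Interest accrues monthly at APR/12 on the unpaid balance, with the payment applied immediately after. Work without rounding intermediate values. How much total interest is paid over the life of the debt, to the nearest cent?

Monthly rate r = 10.5%/12 = 0.875% = 0.00875.
Payoff takes n = ⌈−ln(1 − rB₀/P)/ln(1+r)⌉ = ⌈41.249⌉ = 42 payments; the last is €9.98.
Total paid = 41·€40.00 + €9.98 = €1,649.98.
Total interest = total paid − principal = €1,649.98 − €1,380.00 = €269.98.

€269.98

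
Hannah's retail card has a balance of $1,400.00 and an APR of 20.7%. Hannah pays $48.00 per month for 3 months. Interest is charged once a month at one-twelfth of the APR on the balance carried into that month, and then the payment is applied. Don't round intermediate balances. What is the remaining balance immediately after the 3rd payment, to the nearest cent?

$1,327.21

Monthly rate r = 20.7%/12 = 1.725% = 0.01725.
Each month: B ← B·(1+r) − $48.00.
Month 1: interest $24.15; balance after payment $1,376.15.
Month 2: interest $23.74; balance after payment $1,351.89.
Month 3: interest $23.32; balance after payment $1,327.21.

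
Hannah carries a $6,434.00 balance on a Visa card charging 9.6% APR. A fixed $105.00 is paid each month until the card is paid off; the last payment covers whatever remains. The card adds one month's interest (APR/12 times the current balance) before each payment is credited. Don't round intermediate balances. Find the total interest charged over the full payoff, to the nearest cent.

Monthly rate r = 9.6%/12 = 0.8% = 0.008.
Payoff takes n = ⌈−ln(1 − rB₀/P)/ln(1+r)⌉ = ⌈84.556⌉ = 85 payments; the last is $58.47.
Total paid = 84·$105.00 + $58.47 = $8,878.47.
Total interest = total paid − principal = $8,878.47 − $6,434.00 = $2,444.47.

$2,444.47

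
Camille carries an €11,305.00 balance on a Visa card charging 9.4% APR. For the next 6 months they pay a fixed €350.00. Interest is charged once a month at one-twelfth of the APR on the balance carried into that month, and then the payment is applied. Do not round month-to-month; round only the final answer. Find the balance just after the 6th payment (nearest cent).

€9,705.29

Monthly rate r = 9.4%/12 = 0.783333% = 0.00783333.
Each month: B ← B·(1+r) − €350.00.
Month 1: interest €88.56; balance after payment €11,043.56.
Month 2: interest €86.51; balance after payment €10,780.06.
Month 3: interest €84.44; balance after payment €10,514.51.
Month 4: interest €82.36; balance after payment €10,246.87.
Month 5: interest €80.27; balance after payment €9,977.14.
Month 6: interest €78.15; balance after payment €9,705.29.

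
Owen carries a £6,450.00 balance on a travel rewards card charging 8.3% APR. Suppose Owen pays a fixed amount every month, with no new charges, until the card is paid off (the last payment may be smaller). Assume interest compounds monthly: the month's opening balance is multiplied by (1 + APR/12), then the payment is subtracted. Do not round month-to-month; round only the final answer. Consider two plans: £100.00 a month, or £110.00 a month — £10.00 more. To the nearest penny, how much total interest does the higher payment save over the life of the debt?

£270.58

Monthly rate r = 8.3%/12 = 0.691667% = 0.00691667.
At £100.00/mo: n = ⌈−ln(1 − rB₀/P)/ln(1+r)⌉ = 86 payments (last £71.50); total interest = total paid − £6,450.00 = £2,121.50.
At £110.00/mo: 76 payments (last £50.92); total interest £1,850.92.
Interest saved = £2,121.50 − £1,850.92 = £270.58.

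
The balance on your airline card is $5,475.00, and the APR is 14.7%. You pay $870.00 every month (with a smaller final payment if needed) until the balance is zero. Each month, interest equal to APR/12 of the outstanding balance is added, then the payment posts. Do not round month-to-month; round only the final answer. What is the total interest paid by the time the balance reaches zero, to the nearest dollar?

Monthly rate r = 14.7%/12 = 1.225% = 0.01225.
Payoff takes n = ⌈−ln(1 − rB₀/P)/ln(1+r)⌉ = ⌈6.589⌉ = 7 payments; the last is $513.66.
Total paid = 6·$870.00 + $513.66 = $5,733.66.
Total interest = total paid − principal = $5,733.66 − $5,475.00 = $258.66.

$259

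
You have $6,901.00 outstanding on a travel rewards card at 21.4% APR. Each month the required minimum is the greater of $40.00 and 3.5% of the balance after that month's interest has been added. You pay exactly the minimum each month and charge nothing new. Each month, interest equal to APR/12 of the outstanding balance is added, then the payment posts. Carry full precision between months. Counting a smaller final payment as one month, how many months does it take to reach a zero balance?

141 months

Monthly rate r = 21.4%/12 = 1.78333% = 0.0178333.
While 3.5% of the post-interest balance exceeds $40.00, each month B ← (B·(1+r))·(1 − 0.035), i.e. B shrinks by the factor (1+r)·0.965 = 0.98221.
This holds for months 1–102. Entering month 103 the balance is $1,105.91; 3.5% of the post-interest balance is now below $40.00, so the flat $40.00 minimum applies from here.
From month 103 a fixed $40.00 at rate r clears $1,105.91 in 39 more payments. Total: 102 + 39 = 141 months.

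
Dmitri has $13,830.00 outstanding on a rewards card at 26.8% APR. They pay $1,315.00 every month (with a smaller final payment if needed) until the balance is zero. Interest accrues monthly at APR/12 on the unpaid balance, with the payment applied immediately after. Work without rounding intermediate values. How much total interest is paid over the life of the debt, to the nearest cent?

Monthly rate r = 26.8%/12 = 2.23333% = 0.0223333.
Payoff takes n = ⌈−ln(1 − rB₀/P)/ln(1+r)⌉ = ⌈12.121⌉ = 13 payments; the last is $160.76.
Total paid = 12·$1,315.00 + $160.76 = $15,940.76.
Total interest = total paid − principal = $15,940.76 − $13,830.00 = $2,110.76.

$2,110.76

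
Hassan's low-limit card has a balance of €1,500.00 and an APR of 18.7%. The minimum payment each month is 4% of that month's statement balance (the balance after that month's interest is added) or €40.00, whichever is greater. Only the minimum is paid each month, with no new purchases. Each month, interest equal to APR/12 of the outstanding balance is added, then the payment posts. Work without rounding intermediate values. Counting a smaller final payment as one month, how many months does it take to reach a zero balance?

48 months

Monthly rate r = 18.7%/12 = 1.55833% = 0.0155833.
While 4% of the post-interest balance exceeds €40.00, each month B ← (B·(1+r))·(1 − 0.04), i.e. B shrinks by the factor (1+r)·0.96 = 0.97496.
This holds for months 1–17. Entering month 18 the balance is €974.69; 4% of the post-interest balance is now below €40.00, so the flat €40.00 minimum applies from here.
From month 18 a fixed €40.00 at rate r clears €974.69 in 31 more payments. Total: 17 + 31 = 48 months.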